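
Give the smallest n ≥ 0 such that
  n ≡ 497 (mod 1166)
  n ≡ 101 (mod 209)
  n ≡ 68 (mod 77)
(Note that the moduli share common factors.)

gcd(1166, 209) = 11 and 11 | (101 − 497), so the pair is consistent; merging gives n ≡ 16821 (mod 22154), where 22154 = lcm(1166, 209).
gcd(22154, 77) = 11 and 11 | (68 − 16821), so the pair is consistent; merging gives n ≡ 61129 (mod 155078), where 155078 = lcm(22154, 77).
The solution is unique modulo lcm(1166, 209, 77) = 155078.

61129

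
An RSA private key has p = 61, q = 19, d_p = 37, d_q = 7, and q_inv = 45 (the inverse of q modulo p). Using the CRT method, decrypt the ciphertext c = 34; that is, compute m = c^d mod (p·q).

m₁ = c^(d_p) mod p: c ≡ 34 (mod 61), and 34^37 mod 61 = 58.
m₂ = c^(d_q) mod q: c ≡ 15 (mod 19), and 15^7 mod 19 = 13.
h = q_inv·(m₁ − m₂) mod p = 45·(58 − 13) mod 61 = 12.
m = m₂ + h·q = 13 + 12·19 = 241.

241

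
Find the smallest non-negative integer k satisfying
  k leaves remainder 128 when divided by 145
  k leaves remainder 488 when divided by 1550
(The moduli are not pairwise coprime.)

12888

Combine the congruences pairwise.
gcd(145, 1550) = 5 and 5 | (488 − 128), so the pair is consistent; merging gives k ≡ 12888 (mod 44950), where 44950 = lcm(145, 1550).
The solution is unique modulo lcm(145, 1550) = 44950.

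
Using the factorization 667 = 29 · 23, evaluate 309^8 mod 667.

25

Mod 29: 309 ≡ 19; 19^8 ≡ 25 (mod 29).
Mod 23: 309 ≡ 10; 10^8 ≡ 2 (mod 23).
Combine by CRT: x ≡ 25 (mod 29), x ≡ 2 (mod 23) ⇒ x ≡ 25 (mod 667).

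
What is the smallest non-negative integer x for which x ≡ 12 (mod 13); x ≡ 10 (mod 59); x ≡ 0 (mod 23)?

16353

From x ≡ 12 (mod 13) write x = 12 + 13t. Substituting into x ≡ 10 (mod 59) gives 13t ≡ 57 (mod 59), and since 13⁻¹ ≡ 50 (mod 59), t ≡ 18. Hence x ≡ 12 + 13·18 = 246 (mod 767).
From x ≡ 246 (mod 767) write x = 246 + 767t. Substituting into x ≡ 0 (mod 23) gives 767t ≡ 7 (mod 23), and since 8⁻¹ ≡ 3 (mod 23), t ≡ 21. Hence x ≡ 246 + 767·21 = 16353 (mod 17641).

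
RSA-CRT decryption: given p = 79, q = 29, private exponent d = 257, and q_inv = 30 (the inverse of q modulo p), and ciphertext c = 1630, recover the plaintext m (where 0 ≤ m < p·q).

d_p = d mod (p−1) = 257 mod 78 = 23; d_q = d mod (q−1) = 5.
m₁ = c^(d_p) mod p: c ≡ 50 (mod 79), and 50^23 mod 79 = 42.
m₂ = c^(d_q) mod q: c ≡ 6 (mod 29), and 6^5 mod 29 = 4.
h = q_inv·(m₁ − m₂) mod p = 30·(42 − 4) mod 79 = 34.
m = m₂ + h·q = 4 + 34·29 = 990.

990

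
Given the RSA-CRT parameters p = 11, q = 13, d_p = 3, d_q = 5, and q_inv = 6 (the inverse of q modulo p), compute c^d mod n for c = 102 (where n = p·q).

m₁ = c^(d_p) mod p: c ≡ 3 (mod 11), and 3^3 mod 11 = 5.
m₂ = c^(d_q) mod q: c ≡ 11 (mod 13), and 11^5 mod 13 = 7.
h = q_inv·(m₁ − m₂) mod p = 6·(5 − 7) mod 11 = 10.
m = m₂ + h·q = 7 + 10·13 = 137.

137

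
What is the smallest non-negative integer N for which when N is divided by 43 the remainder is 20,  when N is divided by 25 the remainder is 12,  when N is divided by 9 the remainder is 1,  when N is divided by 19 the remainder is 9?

From N ≡ 20 (mod 43) write N = 20 + 43t. Substituting into N ≡ 12 (mod 25) gives 43t ≡ 17 (mod 25), and since 18⁻¹ ≡ 7 (mod 25), t ≡ 19. Hence N ≡ 20 + 43·19 = 837 (mod 1075).
From N ≡ 837 (mod 1075) write N = 837 + 1075t. Substituting into N ≡ 1 (mod 9) gives 1075t ≡ 1 (mod 9), and since 4⁻¹ ≡ 7 (mod 9), t ≡ 7. Hence N ≡ 837 + 1075·7 = 8362 (mod 9675).
From N ≡ 8362 (mod 9675) write N = 8362 + 9675t. Substituting into N ≡ 9 (mod 19) gives 9675t ≡ 7 (mod 19), and since 4⁻¹ ≡ 5 (mod 19), t ≡ 16. Hence N ≡ 8362 + 9675·16 = 163162 (mod 183825).

163162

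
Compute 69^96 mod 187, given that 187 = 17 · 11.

69

Mod 17: 69 ≡ 1; since 16 | 96, by Fermat 1^96 ≡ 1 (mod 17).
Mod 11: 69 ≡ 3; by Fermat, exponent reduces to 96 mod 10 = 6; 3^6 ≡ 3 (mod 11).
Combine by CRT: x ≡ 1 (mod 17), x ≡ 3 (mod 11) ⇒ x ≡ 69 (mod 187).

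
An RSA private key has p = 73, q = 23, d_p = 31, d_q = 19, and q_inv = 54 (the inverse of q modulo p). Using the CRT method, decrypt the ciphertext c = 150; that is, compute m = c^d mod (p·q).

m₁ = c^(d_p) mod p: c ≡ 4 (mod 73), and 4^31 mod 73 = 37.
m₂ = c^(d_q) mod q: c ≡ 12 (mod 23), and 12^19 mod 23 = 8.
h = q_inv·(m₁ − m₂) mod p = 54·(37 − 8) mod 73 = 33.
m = m₂ + h·q = 8 + 33·23 = 767.

767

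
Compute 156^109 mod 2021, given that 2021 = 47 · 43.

1157

Mod 47: 156 ≡ 15; by Fermat, exponent reduces to 109 mod 46 = 17; 15^17 ≡ 29 (mod 47).
Mod 43: 156 ≡ 27; by Fermat, exponent reduces to 109 mod 42 = 25; 27^25 ≡ 39 (mod 43).
Combine by CRT: x ≡ 29 (mod 47), x ≡ 39 (mod 43) ⇒ x ≡ 1157 (mod 2021).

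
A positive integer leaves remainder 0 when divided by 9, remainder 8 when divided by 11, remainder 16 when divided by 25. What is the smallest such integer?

From x ≡ 0 (mod 9) write x = 0 + 9t. Substituting into x ≡ 8 (mod 11) gives 9t ≡ 8 (mod 11), and since 9⁻¹ ≡ 5 (mod 11), t ≡ 7. Hence x ≡ 0 + 9·7 = 63 (mod 99).
From x ≡ 63 (mod 99) write x = 63 + 99t. Substituting into x ≡ 16 (mod 25) gives 99t ≡ 3 (mod 25), and since 24⁻¹ ≡ 24 (mod 25), t ≡ 22. Hence x ≡ 63 + 99·22 = 2241 (mod 2475).

2241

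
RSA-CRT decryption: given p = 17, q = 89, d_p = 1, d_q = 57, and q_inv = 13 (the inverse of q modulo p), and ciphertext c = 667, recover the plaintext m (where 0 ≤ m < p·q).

378

m₁ = c^(d_p) mod p: c ≡ 4 (mod 17), and 4^1 mod 17 = 4.
m₂ = c^(d_q) mod q: c ≡ 44 (mod 89), and 44^57 mod 89 = 22.
h = q_inv·(m₁ − m₂) mod p = 13·(4 − 22) mod 17 = 4.
m = m₂ + h·q = 22 + 4·89 = 378.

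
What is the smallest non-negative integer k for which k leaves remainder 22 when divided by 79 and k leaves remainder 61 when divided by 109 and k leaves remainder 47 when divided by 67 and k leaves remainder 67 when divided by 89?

The moduli are pairwise coprime; N = 79·109·67·89 = 51347393.
N/79 = 649967; 649967 ≡ 34 (mod 79); 34·7 ≡ 1, so inverse 7.
N/109 = 471077; 471077 ≡ 88 (mod 109); 88·83 ≡ 1, so inverse 83.
N/67 = 766379; 766379 ≡ 33 (mod 67); 33·65 ≡ 1, so inverse 65.
N/89 = 576937; 576937 ≡ 39 (mod 89); 39·16 ≡ 1, so inverse 16.
k ≡ 22·649967·7 + 61·471077·83 + 47·766379·65 + 67·576937·16 = 5444922078.
5444922078 mod 51347393 = 2098420.

2098420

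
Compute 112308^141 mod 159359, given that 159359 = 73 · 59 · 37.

79188

Mod 73: 112308 ≡ 34; by Fermat, exponent reduces to 141 mod 72 = 69; 34^69 ≡ 56 (mod 73).
Mod 59: 112308 ≡ 31; by Fermat, exponent reduces to 141 mod 58 = 25; 31^25 ≡ 10 (mod 59).
Mod 37: 112308 ≡ 13; by Fermat, exponent reduces to 141 mod 36 = 33; 13^33 ≡ 8 (mod 37).
Combine by CRT: x ≡ 56 (mod 73), x ≡ 10 (mod 59), x ≡ 8 (mod 37) ⇒ x ≡ 79188 (mod 159359).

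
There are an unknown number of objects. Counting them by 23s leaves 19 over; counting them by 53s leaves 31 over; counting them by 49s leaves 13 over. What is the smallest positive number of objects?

From N ≡ 19 (mod 23) write N = 19 + 23t. Substituting into N ≡ 31 (mod 53) gives 23t ≡ 12 (mod 53), and since 23⁻¹ ≡ 30 (mod 53), t ≡ 42. Hence N ≡ 19 + 23·42 = 985 (mod 1219).
From N ≡ 985 (mod 1219) write N = 985 + 1219t. Substituting into N ≡ 13 (mod 49) gives 1219t ≡ 8 (mod 49), and since 43⁻¹ ≡ 8 (mod 49), t ≡ 15. Hence N ≡ 985 + 1219·15 = 19270 (mod 59731).

19270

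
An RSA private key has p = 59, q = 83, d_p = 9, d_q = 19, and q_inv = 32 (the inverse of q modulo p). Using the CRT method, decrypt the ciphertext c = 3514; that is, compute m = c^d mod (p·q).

1455

m₁ = c^(d_p) mod p: c ≡ 33 (mod 59), and 33^9 mod 59 = 39.
m₂ = c^(d_q) mod q: c ≡ 28 (mod 83), and 28^19 mod 83 = 44.
h = q_inv·(m₁ − m₂) mod p = 32·(39 − 44) mod 59 = 17.
m = m₂ + h·q = 44 + 17·83 = 1455.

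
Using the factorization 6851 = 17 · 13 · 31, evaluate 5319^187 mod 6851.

2117

Mod 17: 5319 ≡ 15; by Fermat, exponent reduces to 187 mod 16 = 11; 15^11 ≡ 9 (mod 17).
Mod 13: 5319 ≡ 2; by Fermat, exponent reduces to 187 mod 12 = 7; 2^7 ≡ 11 (mod 13).
Mod 31: 5319 ≡ 18; by Fermat, exponent reduces to 187 mod 30 = 7; 18^7 ≡ 9 (mod 31).
Combine by CRT: x ≡ 9 (mod 17), x ≡ 11 (mod 13), x ≡ 9 (mod 31) ⇒ x ≡ 2117 (mod 6851).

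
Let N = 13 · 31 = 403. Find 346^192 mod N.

1

Mod 13: 346 ≡ 8; since 12 | 192, by Fermat 8^192 ≡ 1 (mod 13).
Mod 31: 346 ≡ 5; by Fermat, exponent reduces to 192 mod 30 = 12; 5^12 ≡ 1 (mod 31).
Combine by CRT: x ≡ 1 (mod 13), x ≡ 1 (mod 31) ⇒ x ≡ 1 (mod 403).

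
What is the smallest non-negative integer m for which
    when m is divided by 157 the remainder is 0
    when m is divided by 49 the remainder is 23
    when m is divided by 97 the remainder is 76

556565

The moduli are pairwise coprime; N = 157·49·97 = 746221.
N/157 = 4753; 4753 ≡ 43 (mod 157); 43·84 ≡ 1, so inverse 84.
N/49 = 15229; 15229 ≡ 39 (mod 49); 39·44 ≡ 1, so inverse 44.
N/97 = 7693; 7693 ≡ 30 (mod 97); 30·55 ≡ 1, so inverse 55.
m ≡ 0·4753·84 + 23·15229·44 + 76·7693·55 = 47568488.
47568488 mod 746221 = 556565.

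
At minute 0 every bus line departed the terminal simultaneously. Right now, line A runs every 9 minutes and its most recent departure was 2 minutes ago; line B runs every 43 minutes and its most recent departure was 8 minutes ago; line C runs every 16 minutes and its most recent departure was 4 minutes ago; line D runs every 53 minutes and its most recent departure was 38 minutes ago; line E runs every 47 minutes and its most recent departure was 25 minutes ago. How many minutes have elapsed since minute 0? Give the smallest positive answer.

1155332

The moduli are pairwise coprime; N = 9·43·16·53·47 = 15424272.
N/9 = 1713808; 1713808 ≡ 1 (mod 9), inverse 1.
N/43 = 358704; 358704 ≡ 41 (mod 43); 41·21 ≡ 1, so inverse 21.
N/16 = 964017; 964017 ≡ 1 (mod 16), inverse 1.
N/53 = 291024; 291024 ≡ 1 (mod 53), inverse 1.
N/47 = 328176; 328176 ≡ 22 (mod 47); 22·15 ≡ 1, so inverse 15.
t ≡ 2·1713808·1 + 8·358704·21 + 4·964017·1 + 38·291024·1 + 25·328176·15 = 201670868.
201670868 mod 15424272 = 1155332.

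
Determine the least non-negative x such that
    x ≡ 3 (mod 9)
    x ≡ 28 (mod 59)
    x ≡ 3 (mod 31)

Combine the congruences pairwise.
From x ≡ 3 (mod 9) write x = 3 + 9t. Substituting into x ≡ 28 (mod 59) gives 9t ≡ 25 (mod 59), and since 9⁻¹ ≡ 46 (mod 59), t ≡ 29. Hence x ≡ 3 + 9·29 = 264 (mod 531).
From x ≡ 264 (mod 531) write x = 264 + 531t. Substituting into x ≡ 3 (mod 31) gives 531t ≡ 18 (mod 31), and since 4⁻¹ ≡ 8 (mod 31), t ≡ 20. Hence x ≡ 264 + 531·20 = 10884 (mod 16461).

10884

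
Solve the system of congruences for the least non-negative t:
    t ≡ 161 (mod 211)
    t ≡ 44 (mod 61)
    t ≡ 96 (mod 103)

From t ≡ 161 (mod 211) write t = 161 + 211s. Substituting into t ≡ 44 (mod 61) gives 211s ≡ 5 (mod 61), and since 28⁻¹ ≡ 24 (mod 61), s ≡ 59. Hence t ≡ 161 + 211·59 = 12610 (mod 12871).
From t ≡ 12610 (mod 12871) write t = 12610 + 12871s. Substituting into t ≡ 96 (mod 103) gives 12871s ≡ 52 (mod 103), and since 99⁻¹ ≡ 77 (mod 103), s ≡ 90. Hence t ≡ 12610 + 12871·90 = 1171000 (mod 1325713).

1171000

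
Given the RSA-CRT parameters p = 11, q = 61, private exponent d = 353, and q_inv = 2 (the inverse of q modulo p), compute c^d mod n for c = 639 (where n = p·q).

265

d_p = d mod (p−1) = 353 mod 10 = 3; d_q = d mod (q−1) = 53.
m₁ = c^(d_p) mod p: c ≡ 1 (mod 11), and 1^3 mod 11 = 1.
m₂ = c^(d_q) mod q: c ≡ 29 (mod 61), and 29^53 mod 61 = 21.
h = q_inv·(m₁ − m₂) mod p = 2·(1 − 21) mod 11 = 4.
m = m₂ + h·q = 21 + 4·61 = 265.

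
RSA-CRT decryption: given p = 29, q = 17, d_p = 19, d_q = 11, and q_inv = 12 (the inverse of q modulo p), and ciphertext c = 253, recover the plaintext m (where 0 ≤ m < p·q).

m₁ = c^(d_p) mod p: c ≡ 21 (mod 29), and 21^19 mod 29 = 27.
m₂ = c^(d_q) mod q: c ≡ 15 (mod 17), and 15^11 mod 17 = 9.
h = q_inv·(m₁ − m₂) mod p = 12·(27 − 9) mod 29 = 13.
m = m₂ + h·q = 9 + 13·17 = 230.

230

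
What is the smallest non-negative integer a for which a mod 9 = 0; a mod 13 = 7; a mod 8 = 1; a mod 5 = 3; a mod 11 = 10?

The moduli are pairwise coprime; N = 9·13·8·5·11 = 51480.
N/9 = 5720; 5720 ≡ 5 (mod 9); 5·2 ≡ 1, so inverse 2.
N/13 = 3960; 3960 ≡ 8 (mod 13); 8·5 ≡ 1, so inverse 5.
N/8 = 6435; 6435 ≡ 3 (mod 8); 3·3 ≡ 1, so inverse 3.
N/5 = 10296; 10296 ≡ 1 (mod 5), inverse 1.
N/11 = 4680; 4680 ≡ 5 (mod 11); 5·9 ≡ 1, so inverse 9.
a ≡ 0·5720·2 + 7·3960·5 + 1·6435·3 + 3·10296·1 + 10·4680·9 = 609993.
609993 mod 51480 = 43713.

43713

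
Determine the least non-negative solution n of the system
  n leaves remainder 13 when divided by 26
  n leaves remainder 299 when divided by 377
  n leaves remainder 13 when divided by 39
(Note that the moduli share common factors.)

1807

Combine the congruences pairwise.
gcd(26, 377) = 13 and 13 | (299 − 13), so the pair is consistent; merging gives n ≡ 299 (mod 754), where 754 = lcm(26, 377).
gcd(754, 39) = 13 and 13 | (13 − 299), so the pair is consistent; merging gives n ≡ 1807 (mod 2262), where 2262 = lcm(754, 39).
The solution is unique modulo lcm(26, 377, 39) = 2262.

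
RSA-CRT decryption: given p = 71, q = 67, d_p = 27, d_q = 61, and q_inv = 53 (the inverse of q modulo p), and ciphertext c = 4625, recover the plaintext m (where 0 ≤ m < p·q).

m₁ = c^(d_p) mod p: c ≡ 10 (mod 71), and 10^27 mod 71 = 27.
m₂ = c^(d_q) mod q: c ≡ 2 (mod 67), and 2^61 mod 67 = 44.
h = q_inv·(m₁ − m₂) mod p = 53·(27 − 44) mod 71 = 22.
m = m₂ + h·q = 44 + 22·67 = 1518.

1518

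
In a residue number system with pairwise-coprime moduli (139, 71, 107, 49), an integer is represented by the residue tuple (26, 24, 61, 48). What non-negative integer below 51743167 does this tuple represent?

From x ≡ 26 (mod 139) write x = 26 + 139t. Substituting into x ≡ 24 (mod 71) gives 139t ≡ 69 (mod 71), and since 68⁻¹ ≡ 47 (mod 71), t ≡ 48. Hence x ≡ 26 + 139·48 = 6698 (mod 9869).
From x ≡ 6698 (mod 9869) write x = 6698 + 9869t. Substituting into x ≡ 61 (mod 107) gives 9869t ≡ 104 (mod 107), and since 25⁻¹ ≡ 30 (mod 107), t ≡ 17. Hence x ≡ 6698 + 9869·17 = 174471 (mod 1055983).
From x ≡ 174471 (mod 1055983) write x = 174471 + 1055983t. Substituting into x ≡ 48 (mod 49) gives 1055983t ≡ 17 (mod 49), and since 33⁻¹ ≡ 3 (mod 49), t ≡ 2. Hence x ≡ 174471 + 1055983·2 = 2286437 (mod 51743167).

2286437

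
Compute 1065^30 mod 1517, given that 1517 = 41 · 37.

739

Mod 41: 1065 ≡ 40; 40^30 ≡ 1 (mod 41).
Mod 37: 1065 ≡ 29; 29^30 ≡ 36 (mod 37).
Combine by CRT: x ≡ 1 (mod 41), x ≡ 36 (mod 37) ⇒ x ≡ 739 (mod 1517).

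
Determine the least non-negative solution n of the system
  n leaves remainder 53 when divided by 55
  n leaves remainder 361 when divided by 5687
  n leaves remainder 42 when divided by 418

688488

Combine the congruences pairwise.
gcd(55, 5687) = 11 and 11 | (361 − 53), so the pair is consistent; merging gives n ≡ 6048 (mod 28435), where 28435 = lcm(55, 5687).
gcd(28435, 418) = 11 and 11 | (42 − 6048), so the pair is consistent; merging gives n ≡ 688488 (mod 1080530), where 1080530 = lcm(28435, 418).
The solution is unique modulo lcm(55, 5687, 418) = 1080530.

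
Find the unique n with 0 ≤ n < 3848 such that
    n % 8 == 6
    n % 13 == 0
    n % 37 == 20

The moduli are pairwise coprime; M = 8·13·37 = 3848.
M/8 = 481; 481 ≡ 1 (mod 8), inverse 1.
M/13 = 296; 296 ≡ 10 (mod 13); 10·4 ≡ 1, so inverse 4.
M/37 = 104; 104 ≡ 30 (mod 37); 30·21 ≡ 1, so inverse 21.
n ≡ 6·481·1 + 0·296·4 + 20·104·21 = 46566.
46566 mod 3848 = 390.

390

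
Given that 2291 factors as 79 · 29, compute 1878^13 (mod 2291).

Mod 79: 1878 ≡ 61; 61^13 ≡ 78 (mod 79).
Mod 29: 1878 ≡ 22; 22^13 ≡ 4 (mod 29).
Combine by CRT: x ≡ 78 (mod 79), x ≡ 4 (mod 29) ⇒ x ≡ 236 (mod 2291).

236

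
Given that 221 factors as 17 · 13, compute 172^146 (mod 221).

Mod 17: 172 ≡ 2; by Fermat, exponent reduces to 146 mod 16 = 2; 2^2 ≡ 4 (mod 17).
Mod 13: 172 ≡ 3; by Fermat, exponent reduces to 146 mod 12 = 2; 3^2 ≡ 9 (mod 13).
Combine by CRT: x ≡ 4 (mod 17), x ≡ 9 (mod 13) ⇒ x ≡ 191 (mod 221).

191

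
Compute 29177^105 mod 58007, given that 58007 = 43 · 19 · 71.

Mod 43: 29177 ≡ 23; by Fermat, exponent reduces to 105 mod 42 = 21; 23^21 ≡ 1 (mod 43).
Mod 19: 29177 ≡ 12; by Fermat, exponent reduces to 105 mod 18 = 15; 12^15 ≡ 18 (mod 19).
Mod 71: 29177 ≡ 67; by Fermat, exponent reduces to 105 mod 70 = 35; 67^35 ≡ 70 (mod 71).
Combine by CRT: x ≡ 1 (mod 43), x ≡ 18 (mod 19), x ≡ 70 (mod 71) ⇒ x ≡ 36422 (mod 58007).

36422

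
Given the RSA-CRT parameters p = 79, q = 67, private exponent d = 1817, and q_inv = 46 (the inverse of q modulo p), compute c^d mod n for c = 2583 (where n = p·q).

2709

d_p = d mod (p−1) = 1817 mod 78 = 23; d_q = d mod (q−1) = 35.
m₁ = c^(d_p) mod p: c ≡ 55 (mod 79), and 55^23 mod 79 = 23.
m₂ = c^(d_q) mod q: c ≡ 37 (mod 67), and 37^35 mod 67 = 29.
h = q_inv·(m₁ − m₂) mod p = 46·(23 − 29) mod 79 = 40.
m = m₂ + h·q = 29 + 40·67 = 2709.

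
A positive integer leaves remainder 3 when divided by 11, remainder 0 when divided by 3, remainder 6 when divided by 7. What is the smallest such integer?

From x ≡ 3 (mod 11) write x = 3 + 11t. Substituting into x ≡ 0 (mod 3) gives 11t ≡ 0 (mod 3), and since 2⁻¹ ≡ 2 (mod 3), t ≡ 0. Hence x ≡ 3 + 11·0 = 3 (mod 33).
From x ≡ 3 (mod 33) write x = 3 + 33t. Substituting into x ≡ 6 (mod 7) gives 33t ≡ 3 (mod 7), and since 5⁻¹ ≡ 3 (mod 7), t ≡ 2. Hence x ≡ 3 + 33·2 = 69 (mod 231).

69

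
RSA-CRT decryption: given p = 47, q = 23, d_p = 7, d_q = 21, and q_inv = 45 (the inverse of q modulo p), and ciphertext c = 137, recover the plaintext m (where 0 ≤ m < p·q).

160

m₁ = c^(d_p) mod p: c ≡ 43 (mod 47), and 43^7 mod 47 = 19.
m₂ = c^(d_q) mod q: c ≡ 22 (mod 23), and 22^21 mod 23 = 22.
h = q_inv·(m₁ − m₂) mod p = 45·(19 − 22) mod 47 = 6.
m = m₂ + h·q = 22 + 6·23 = 160.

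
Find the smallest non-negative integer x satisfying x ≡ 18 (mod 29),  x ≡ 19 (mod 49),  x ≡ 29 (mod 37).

The moduli are pairwise coprime; N = 29·49·37 = 52577.
N/29 = 1813; 1813 ≡ 15 (mod 29); 15·2 ≡ 1, so inverse 2.
N/49 = 1073; 1073 ≡ 44 (mod 49); 44·39 ≡ 1, so inverse 39.
N/37 = 1421; 1421 ≡ 15 (mod 37); 15·5 ≡ 1, so inverse 5.
x ≡ 18·1813·2 + 19·1073·39 + 29·1421·5 = 1066406.
1066406 mod 52577 = 14866.

14866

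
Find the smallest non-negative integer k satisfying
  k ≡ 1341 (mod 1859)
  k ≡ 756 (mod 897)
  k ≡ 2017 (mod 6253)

gcd(1859, 897) = 13 and 13 | (756 − 1341), so the pair is consistent; merging gives k ≡ 112881 (mod 128271), where 128271 = lcm(1859, 897).
gcd(128271, 6253) = 169 and 169 | (2017 − 112881), so the pair is consistent; merging gives k ≡ 2678301 (mod 4746027), where 4746027 = lcm(128271, 6253).
The solution is unique modulo lcm(1859, 897, 6253) = 4746027.

2678301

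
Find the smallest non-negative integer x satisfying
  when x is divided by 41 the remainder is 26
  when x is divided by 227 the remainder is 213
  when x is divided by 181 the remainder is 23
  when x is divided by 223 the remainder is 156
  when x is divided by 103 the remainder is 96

16501974734

The moduli are pairwise coprime; N = 41·227·181·223·103 = 38692819423.
N/41 = 943727303; 943727303 ≡ 4 (mod 41); 4·31 ≡ 1, so inverse 31.
N/227 = 170452949; 170452949 ≡ 11 (mod 227); 11·62 ≡ 1, so inverse 62.
N/181 = 213772483; 213772483 ≡ 80 (mod 181); 80·43 ≡ 1, so inverse 43.
N/223 = 173510401; 173510401 ≡ 122 (mod 223); 122·170 ≡ 1, so inverse 170.
N/103 = 375658441; 375658441 ≡ 34 (mod 103); 34·100 ≡ 1, so inverse 100.
x ≡ 26·943727303·31 + 213·170452949·62 + 23·213772483·43 + 156·173510401·170 + 96·375658441·100 = 11430883704519.
11430883704519 mod 38692819423 = 16501974734.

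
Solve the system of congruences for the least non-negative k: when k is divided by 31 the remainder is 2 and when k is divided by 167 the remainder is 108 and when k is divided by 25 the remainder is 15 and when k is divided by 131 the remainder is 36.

The moduli are pairwise coprime; N = 31·167·25·131 = 16954675.
N/31 = 546925; 546925 ≡ 23 (mod 31); 23·27 ≡ 1, so inverse 27.
N/167 = 101525; 101525 ≡ 156 (mod 167); 156·91 ≡ 1, so inverse 91.
N/25 = 678187; 678187 ≡ 12 (mod 25); 12·23 ≡ 1, so inverse 23.
N/131 = 129425; 129425 ≡ 128 (mod 131); 128·87 ≡ 1, so inverse 87.
k ≡ 2·546925·27 + 108·101525·91 + 15·678187·23 + 36·129425·87 = 1666655265.
1666655265 mod 16954675 = 5097115.

5097115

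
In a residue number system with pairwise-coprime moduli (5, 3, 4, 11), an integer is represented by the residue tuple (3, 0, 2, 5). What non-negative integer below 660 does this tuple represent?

From x ≡ 3 (mod 5) write x = 3 + 5t. Substituting into x ≡ 0 (mod 3) gives 5t ≡ 0 (mod 3), and since 2⁻¹ ≡ 2 (mod 3), t ≡ 0. Hence x ≡ 3 + 5·0 = 3 (mod 15).
From x ≡ 3 (mod 15) write x = 3 + 15t. Substituting into x ≡ 2 (mod 4) gives 15t ≡ 3 (mod 4), and since 3⁻¹ ≡ 3 (mod 4), t ≡ 1. Hence x ≡ 3 + 15·1 = 18 (mod 60).
From x ≡ 18 (mod 60) write x = 18 + 60t. Substituting into x ≡ 5 (mod 11) gives 60t ≡ 9 (mod 11), and since 5⁻¹ ≡ 9 (mod 11), t ≡ 4. Hence x ≡ 18 + 60·4 = 258 (mod 660).

258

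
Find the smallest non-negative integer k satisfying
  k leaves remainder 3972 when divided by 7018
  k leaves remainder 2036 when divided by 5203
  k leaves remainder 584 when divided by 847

740862

gcd(7018, 5203) = 121 and 121 | (2036 − 3972), so the pair is consistent; merging gives k ≡ 137314 (mod 301774), where 301774 = lcm(7018, 5203).
gcd(301774, 847) = 121 and 121 | (584 − 137314), so the pair is consistent; merging gives k ≡ 740862 (mod 2112418), where 2112418 = lcm(301774, 847).
The solution is unique modulo lcm(7018, 5203, 847) = 2112418.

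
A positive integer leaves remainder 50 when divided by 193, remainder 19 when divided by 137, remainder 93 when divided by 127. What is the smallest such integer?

From a ≡ 50 (mod 193) write a = 50 + 193t. Substituting into a ≡ 19 (mod 137) gives 193t ≡ 106 (mod 137), and since 56⁻¹ ≡ 115 (mod 137), t ≡ 134. Hence a ≡ 50 + 193·134 = 25912 (mod 26441).
From a ≡ 25912 (mod 26441) write a = 25912 + 26441t. Substituting into a ≡ 93 (mod 127) gives 26441t ≡ 89 (mod 127), and since 25⁻¹ ≡ 61 (mod 127), t ≡ 95. Hence a ≡ 25912 + 26441·95 = 2537807 (mod 3358007).

2537807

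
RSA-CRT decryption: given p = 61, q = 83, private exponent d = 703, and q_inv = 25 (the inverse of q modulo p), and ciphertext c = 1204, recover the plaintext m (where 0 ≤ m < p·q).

d_p = d mod (p−1) = 703 mod 60 = 43; d_q = d mod (q−1) = 47.
m₁ = c^(d_p) mod p: c ≡ 45 (mod 61), and 45^43 mod 61 = 5.
m₂ = c^(d_q) mod q: c ≡ 42 (mod 83), and 42^47 mod 83 = 35.
h = q_inv·(m₁ − m₂) mod p = 25·(5 − 35) mod 61 = 43.
m = m₂ + h·q = 35 + 43·83 = 3604.

3604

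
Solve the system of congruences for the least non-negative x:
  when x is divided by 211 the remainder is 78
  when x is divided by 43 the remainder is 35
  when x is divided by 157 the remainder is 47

353925

The moduli are pairwise coprime; N = 211·43·157 = 1424461.
N/211 = 6751; 6751 ≡ 210 (mod 211); 210·210 ≡ 1, so inverse 210.
N/43 = 33127; 33127 ≡ 17 (mod 43); 17·38 ≡ 1, so inverse 38.
N/157 = 9073; 9073 ≡ 124 (mod 157); 124·19 ≡ 1, so inverse 19.
x ≡ 78·6751·210 + 35·33127·38 + 47·9073·19 = 162742479.
162742479 mod 1424461 = 353925.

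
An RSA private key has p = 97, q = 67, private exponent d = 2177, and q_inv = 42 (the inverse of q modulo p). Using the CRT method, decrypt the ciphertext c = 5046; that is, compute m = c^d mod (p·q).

d_p = d mod (p−1) = 2177 mod 96 = 65; d_q = d mod (q−1) = 65.
m₁ = c^(d_p) mod p: c ≡ 2 (mod 97), and 2^65 mod 97 = 25.
m₂ = c^(d_q) mod q: c ≡ 21 (mod 67), and 21^65 mod 67 = 16.
h = q_inv·(m₁ − m₂) mod p = 42·(25 − 16) mod 97 = 87.
m = m₂ + h·q = 16 + 87·67 = 5845.

5845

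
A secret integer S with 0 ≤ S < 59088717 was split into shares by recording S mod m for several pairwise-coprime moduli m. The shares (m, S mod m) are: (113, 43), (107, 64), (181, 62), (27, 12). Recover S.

The moduli are pairwise coprime; N = 113·107·181·27 = 59088717.
N/113 = 522909; 522909 ≡ 58 (mod 113); 58·76 ≡ 1, so inverse 76.
N/107 = 552231; 552231 ≡ 4 (mod 107); 4·27 ≡ 1, so inverse 27.
N/181 = 326457; 326457 ≡ 114 (mod 181); 114·27 ≡ 1, so inverse 27.
N/27 = 2188471; 2188471 ≡ 13 (mod 27); 13·25 ≡ 1, so inverse 25.
S ≡ 43·522909·76 + 64·552231·27 + 62·326457·27 + 12·2188471·25 = 3866152098.
3866152098 mod 59088717 = 25385493.

25385493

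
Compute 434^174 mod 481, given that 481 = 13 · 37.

38

Mod 13: 434 ≡ 5; by Fermat, exponent reduces to 174 mod 12 = 6; 5^6 ≡ 12 (mod 13).
Mod 37: 434 ≡ 27; by Fermat, exponent reduces to 174 mod 36 = 30; 27^30 ≡ 1 (mod 37).
Combine by CRT: x ≡ 12 (mod 13), x ≡ 1 (mod 37) ⇒ x ≡ 38 (mod 481).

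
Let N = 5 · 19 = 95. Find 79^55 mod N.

79

Mod 5: 79 ≡ 4; by Fermat, exponent reduces to 55 mod 4 = 3; 4^3 ≡ 4 (mod 5).
Mod 19: 79 ≡ 3; by Fermat, exponent reduces to 55 mod 18 = 1; 3^1 ≡ 3 (mod 19).
Combine by CRT: x ≡ 4 (mod 5), x ≡ 3 (mod 19) ⇒ x ≡ 79 (mod 95).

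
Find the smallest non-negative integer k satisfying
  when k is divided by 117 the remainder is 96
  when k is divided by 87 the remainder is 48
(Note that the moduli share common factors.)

1266

gcd(117, 87) = 3 and 3 | (48 − 96), so the pair is consistent; merging gives k ≡ 1266 (mod 3393), where 3393 = lcm(117, 87).
The solution is unique modulo lcm(117, 87) = 3393.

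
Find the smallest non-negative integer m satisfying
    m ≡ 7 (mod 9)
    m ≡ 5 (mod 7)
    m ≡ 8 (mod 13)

502

The moduli are pairwise coprime; N = 9·7·13 = 819.
N/9 = 91; 91 ≡ 1 (mod 9), inverse 1.
N/7 = 117; 117 ≡ 5 (mod 7); 5·3 ≡ 1, so inverse 3.
N/13 = 63; 63 ≡ 11 (mod 13); 11·6 ≡ 1, so inverse 6.
m ≡ 7·91·1 + 5·117·3 + 8·63·6 = 5416.
5416 mod 819 = 502.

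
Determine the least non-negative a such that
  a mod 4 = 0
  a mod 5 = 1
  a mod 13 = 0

From a ≡ 0 (mod 4) write a = 0 + 4t. Substituting into a ≡ 1 (mod 5) gives 4t ≡ 1 (mod 5), and since 4⁻¹ ≡ 4 (mod 5), t ≡ 4. Hence a ≡ 0 + 4·4 = 16 (mod 20).
From a ≡ 16 (mod 20) write a = 16 + 20t. Substituting into a ≡ 0 (mod 13) gives 20t ≡ 10 (mod 13), and since 7⁻¹ ≡ 2 (mod 13), t ≡ 7. Hence a ≡ 16 + 20·7 = 156 (mod 260).

156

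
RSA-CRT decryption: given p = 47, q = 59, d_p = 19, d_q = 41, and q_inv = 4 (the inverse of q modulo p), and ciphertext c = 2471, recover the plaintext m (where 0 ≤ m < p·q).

m₁ = c^(d_p) mod p: c ≡ 27 (mod 47), and 27^19 mod 47 = 4.
m₂ = c^(d_q) mod q: c ≡ 52 (mod 59), and 52^41 mod 59 = 50.
h = q_inv·(m₁ − m₂) mod p = 4·(4 − 50) mod 47 = 4.
m = m₂ + h·q = 50 + 4·59 = 286.

286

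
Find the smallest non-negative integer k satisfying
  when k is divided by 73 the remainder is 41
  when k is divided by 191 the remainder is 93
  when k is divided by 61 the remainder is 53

721500

The moduli are pairwise coprime; N = 73·191·61 = 850523.
N/73 = 11651; 11651 ≡ 44 (mod 73); 44·5 ≡ 1, so inverse 5.
N/191 = 4453; 4453 ≡ 60 (mod 191); 60·156 ≡ 1, so inverse 156.
N/61 = 13943; 13943 ≡ 35 (mod 61); 35·7 ≡ 1, so inverse 7.
k ≡ 41·11651·5 + 93·4453·156 + 53·13943·7 = 72165432.
72165432 mod 850523 = 721500.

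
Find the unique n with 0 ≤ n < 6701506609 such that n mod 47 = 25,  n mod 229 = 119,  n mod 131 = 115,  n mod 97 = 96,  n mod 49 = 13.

5032456029

Combine the congruences pairwise.
From n ≡ 25 (mod 47) write n = 25 + 47t. Substituting into n ≡ 119 (mod 229) gives 47t ≡ 94 (mod 229), and since 47⁻¹ ≡ 39 (mod 229), t ≡ 2. Hence n ≡ 25 + 47·2 = 119 (mod 10763).
From n ≡ 119 (mod 10763) write n = 119 + 10763t. Substituting into n ≡ 115 (mod 131) gives 10763t ≡ 127 (mod 131), and since 21⁻¹ ≡ 25 (mod 131), t ≡ 31. Hence n ≡ 119 + 10763·31 = 333772 (mod 1409953).
From n ≡ 333772 (mod 1409953) write n = 333772 + 1409953t. Substituting into n ≡ 96 (mod 97) gives 1409953t ≡ 4 (mod 97), and since 58⁻¹ ≡ 92 (mod 97), t ≡ 77. Hence n ≡ 333772 + 1409953·77 = 108900153 (mod 136765441).
From n ≡ 108900153 (mod 136765441) write n = 108900153 + 136765441t. Substituting into n ≡ 13 (mod 49) gives 136765441t ≡ 8 (mod 49), and since 22⁻¹ ≡ 29 (mod 49), t ≡ 36. Hence n ≡ 108900153 + 136765441·36 = 5032456029 (mod 6701506609).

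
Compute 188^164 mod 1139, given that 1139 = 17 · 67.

Mod 17: 188 ≡ 1; by Fermat, exponent reduces to 164 mod 16 = 4; 1^4 ≡ 1 (mod 17).
Mod 67: 188 ≡ 54; by Fermat, exponent reduces to 164 mod 66 = 32; 54^32 ≡ 36 (mod 67).
Combine by CRT: x ≡ 1 (mod 17), x ≡ 36 (mod 67) ⇒ x ≡ 103 (mod 1139).

103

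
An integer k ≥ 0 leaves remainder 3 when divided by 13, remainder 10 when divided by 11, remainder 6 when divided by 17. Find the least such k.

The moduli are pairwise coprime; N = 13·11·17 = 2431.
N/13 = 187; 187 ≡ 5 (mod 13); 5·8 ≡ 1, so inverse 8.
N/11 = 221; 221 ≡ 1 (mod 11), inverse 1.
N/17 = 143; 143 ≡ 7 (mod 17); 7·5 ≡ 1, so inverse 5.
k ≡ 3·187·8 + 10·221·1 + 6·143·5 = 10988.
10988 mod 2431 = 1264.

1264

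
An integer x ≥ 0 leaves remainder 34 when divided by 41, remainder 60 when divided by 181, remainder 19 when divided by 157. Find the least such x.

1028683

From x ≡ 34 (mod 41) write x = 34 + 41t. Substituting into x ≡ 60 (mod 181) gives 41t ≡ 26 (mod 181), and since 41⁻¹ ≡ 53 (mod 181), t ≡ 111. Hence x ≡ 34 + 41·111 = 4585 (mod 7421).
From x ≡ 4585 (mod 7421) write x = 4585 + 7421t. Substituting into x ≡ 19 (mod 157) gives 7421t ≡ 144 (mod 157), and since 42⁻¹ ≡ 86 (mod 157), t ≡ 138. Hence x ≡ 4585 + 7421·138 = 1028683 (mod 1165097).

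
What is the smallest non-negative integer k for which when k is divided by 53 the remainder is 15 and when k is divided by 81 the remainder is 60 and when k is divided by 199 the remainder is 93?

697389

The moduli are pairwise coprime; N = 53·81·199 = 854307.
N/53 = 16119; 16119 ≡ 7 (mod 53); 7·38 ≡ 1, so inverse 38.
N/81 = 10547; 10547 ≡ 17 (mod 81); 17·62 ≡ 1, so inverse 62.
N/199 = 4293; 4293 ≡ 114 (mod 199); 114·103 ≡ 1, so inverse 103.
k ≡ 15·16119·38 + 60·10547·62 + 93·4293·103 = 89545317.
89545317 mod 854307 = 697389.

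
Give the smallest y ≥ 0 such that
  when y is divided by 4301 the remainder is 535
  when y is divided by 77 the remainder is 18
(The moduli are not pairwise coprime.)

22040

gcd(4301, 77) = 11 and 11 | (18 − 535), so the pair is consistent; merging gives y ≡ 22040 (mod 30107), where 30107 = lcm(4301, 77).
The solution is unique modulo lcm(4301, 77) = 30107.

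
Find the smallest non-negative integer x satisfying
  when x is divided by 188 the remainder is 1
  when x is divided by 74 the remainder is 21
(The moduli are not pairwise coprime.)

gcd(188, 74) = 2 and 2 | (21 − 1), so the pair is consistent; merging gives x ≡ 3573 (mod 6956), where 6956 = lcm(188, 74).
The solution is unique modulo lcm(188, 74) = 6956.

3573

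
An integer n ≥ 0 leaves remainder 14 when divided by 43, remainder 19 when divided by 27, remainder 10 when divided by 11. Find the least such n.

Combine the congruences pairwise.
From n ≡ 14 (mod 43) write n = 14 + 43t. Substituting into n ≡ 19 (mod 27) gives 43t ≡ 5 (mod 27), and since 16⁻¹ ≡ 22 (mod 27), t ≡ 2. Hence n ≡ 14 + 43·2 = 100 (mod 1161).
From n ≡ 100 (mod 1161) write n = 100 + 1161t. Substituting into n ≡ 10 (mod 11) gives 1161t ≡ 9 (mod 11), and since 6⁻¹ ≡ 2 (mod 11), t ≡ 7. Hence n ≡ 100 + 1161·7 = 8227 (mod 12771).

8227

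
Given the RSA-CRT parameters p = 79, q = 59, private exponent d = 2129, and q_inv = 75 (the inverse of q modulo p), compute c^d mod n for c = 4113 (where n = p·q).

367

d_p = d mod (p−1) = 2129 mod 78 = 23; d_q = d mod (q−1) = 41.
m₁ = c^(d_p) mod p: c ≡ 5 (mod 79), and 5^23 mod 79 = 51.
m₂ = c^(d_q) mod q: c ≡ 42 (mod 59), and 42^41 mod 59 = 13.
h = q_inv·(m₁ − m₂) mod p = 75·(51 − 13) mod 79 = 6.
m = m₂ + h·q = 13 + 6·59 = 367.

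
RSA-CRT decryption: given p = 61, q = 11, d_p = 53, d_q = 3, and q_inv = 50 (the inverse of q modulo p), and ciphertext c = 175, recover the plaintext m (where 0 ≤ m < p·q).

m₁ = c^(d_p) mod p: c ≡ 53 (mod 61), and 53^53 mod 61 = 24.
m₂ = c^(d_q) mod q: c ≡ 10 (mod 11), and 10^3 mod 11 = 10.
h = q_inv·(m₁ − m₂) mod p = 50·(24 − 10) mod 61 = 29.
m = m₂ + h·q = 10 + 29·11 = 329.

329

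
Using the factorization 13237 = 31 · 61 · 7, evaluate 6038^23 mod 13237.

Mod 31: 6038 ≡ 24; 24^23 ≡ 21 (mod 31).
Mod 61: 6038 ≡ 60; 60^23 ≡ 60 (mod 61).
Mod 7: 6038 ≡ 4; by Fermat, exponent reduces to 23 mod 6 = 5; 4^5 ≡ 2 (mod 7).
Combine by CRT: x ≡ 21 (mod 31), x ≡ 60 (mod 61), x ≡ 2 (mod 7) ⇒ x ≡ 548 (mod 13237).

548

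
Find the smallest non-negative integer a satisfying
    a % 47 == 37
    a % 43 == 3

648

From a ≡ 37 (mod 47) write a = 37 + 47t. Substituting into a ≡ 3 (mod 43) gives 47t ≡ 9 (mod 43), and since 4⁻¹ ≡ 11 (mod 43), t ≡ 13. Hence a ≡ 37 + 47·13 = 648 (mod 2021).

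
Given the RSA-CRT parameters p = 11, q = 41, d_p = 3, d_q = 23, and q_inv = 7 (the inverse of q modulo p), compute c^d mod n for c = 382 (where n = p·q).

m₁ = c^(d_p) mod p: c ≡ 8 (mod 11), and 8^3 mod 11 = 6.
m₂ = c^(d_q) mod q: c ≡ 13 (mod 41), and 13^23 mod 41 = 17.
h = q_inv·(m₁ − m₂) mod p = 7·(6 − 17) mod 11 = 0.
m = m₂ + h·q = 17 + 0·41 = 17.

17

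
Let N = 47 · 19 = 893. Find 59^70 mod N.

Mod 47: 59 ≡ 12; by Fermat, exponent reduces to 70 mod 46 = 24; 12^24 ≡ 12 (mod 47).
Mod 19: 59 ≡ 2; by Fermat, exponent reduces to 70 mod 18 = 16; 2^16 ≡ 5 (mod 19).
Combine by CRT: x ≡ 12 (mod 47), x ≡ 5 (mod 19) ⇒ x ≡ 670 (mod 893).

670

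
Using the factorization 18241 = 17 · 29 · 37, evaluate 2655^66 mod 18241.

Mod 17: 2655 ≡ 3; by Fermat, exponent reduces to 66 mod 16 = 2; 3^2 ≡ 9 (mod 17).
Mod 29: 2655 ≡ 16; by Fermat, exponent reduces to 66 mod 28 = 10; 16^10 ≡ 7 (mod 29).
Mod 37: 2655 ≡ 28; by Fermat, exponent reduces to 66 mod 36 = 30; 28^30 ≡ 26 (mod 37).
Combine by CRT: x ≡ 9 (mod 17), x ≡ 7 (mod 29), x ≡ 26 (mod 37) ⇒ x ≡ 9461 (mod 18241).

9461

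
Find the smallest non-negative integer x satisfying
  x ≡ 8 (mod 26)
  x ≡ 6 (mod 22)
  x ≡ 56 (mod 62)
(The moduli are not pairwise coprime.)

1854

gcd(26, 22) = 2 and 2 | (6 − 8), so the pair is consistent; merging gives x ≡ 138 (mod 286), where 286 = lcm(26, 22).
gcd(286, 62) = 2 and 2 | (56 − 138), so the pair is consistent; merging gives x ≡ 1854 (mod 8866), where 8866 = lcm(286, 62).
The solution is unique modulo lcm(26, 22, 62) = 8866.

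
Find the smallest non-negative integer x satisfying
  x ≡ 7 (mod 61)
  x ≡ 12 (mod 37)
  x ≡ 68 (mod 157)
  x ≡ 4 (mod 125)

The moduli are pairwise coprime; N = 61·37·157·125 = 44293625.
N/61 = 726125; 726125 ≡ 42 (mod 61); 42·16 ≡ 1, so inverse 16.
N/37 = 1197125; 1197125 ≡ 27 (mod 37); 27·11 ≡ 1, so inverse 11.
N/157 = 282125; 282125 ≡ 153 (mod 157); 153·39 ≡ 1, so inverse 39.
N/125 = 354349; 354349 ≡ 99 (mod 125); 99·24 ≡ 1, so inverse 24.
x ≡ 7·726125·16 + 12·1197125·11 + 68·282125·39 + 4·354349·24 = 1021559504.
1021559504 mod 44293625 = 2806129.

2806129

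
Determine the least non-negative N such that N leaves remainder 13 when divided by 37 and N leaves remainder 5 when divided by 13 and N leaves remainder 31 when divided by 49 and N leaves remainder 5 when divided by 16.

The moduli are pairwise coprime; M = 37·13·49·16 = 377104.
M/37 = 10192; 10192 ≡ 17 (mod 37); 17·24 ≡ 1, so inverse 24.
M/13 = 29008; 29008 ≡ 5 (mod 13); 5·8 ≡ 1, so inverse 8.
M/49 = 7696; 7696 ≡ 3 (mod 49); 3·33 ≡ 1, so inverse 33.
M/16 = 23569; 23569 ≡ 1 (mod 16), inverse 1.
N ≡ 13·10192·24 + 5·29008·8 + 31·7696·33 + 5·23569·1 = 12331077.
12331077 mod 377104 = 263749.

263749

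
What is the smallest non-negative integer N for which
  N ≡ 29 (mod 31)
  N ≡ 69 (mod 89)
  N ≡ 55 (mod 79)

The moduli are pairwise coprime; M = 31·89·79 = 217961.
M/31 = 7031; 7031 ≡ 25 (mod 31); 25·5 ≡ 1, so inverse 5.
M/89 = 2449; 2449 ≡ 46 (mod 89); 46·60 ≡ 1, so inverse 60.
M/79 = 2759; 2759 ≡ 73 (mod 79); 73·13 ≡ 1, so inverse 13.
N ≡ 29·7031·5 + 69·2449·60 + 55·2759·13 = 13131040.
13131040 mod 217961 = 53380.

53380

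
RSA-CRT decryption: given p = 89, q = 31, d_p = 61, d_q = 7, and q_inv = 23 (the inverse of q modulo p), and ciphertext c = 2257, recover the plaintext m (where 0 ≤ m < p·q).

1947

m₁ = c^(d_p) mod p: c ≡ 32 (mod 89), and 32^61 mod 89 = 78.
m₂ = c^(d_q) mod q: c ≡ 25 (mod 31), and 25^7 mod 31 = 25.
h = q_inv·(m₁ − m₂) mod p = 23·(78 − 25) mod 89 = 62.
m = m₂ + h·q = 25 + 62·31 = 1947.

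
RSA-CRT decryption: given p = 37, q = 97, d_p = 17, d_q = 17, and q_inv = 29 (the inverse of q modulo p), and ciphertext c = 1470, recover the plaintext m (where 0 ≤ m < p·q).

3452

m₁ = c^(d_p) mod p: c ≡ 27 (mod 37), and 27^17 mod 37 = 11.
m₂ = c^(d_q) mod q: c ≡ 15 (mod 97), and 15^17 mod 97 = 57.
h = q_inv·(m₁ − m₂) mod p = 29·(11 − 57) mod 37 = 35.
m = m₂ + h·q = 57 + 35·97 = 3452.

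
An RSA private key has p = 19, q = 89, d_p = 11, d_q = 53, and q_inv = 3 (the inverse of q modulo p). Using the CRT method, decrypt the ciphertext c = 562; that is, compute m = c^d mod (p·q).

m₁ = c^(d_p) mod p: c ≡ 11 (mod 19), and 11^11 mod 19 = 7.
m₂ = c^(d_q) mod q: c ≡ 28 (mod 89), and 28^53 mod 89 = 65.
h = q_inv·(m₁ − m₂) mod p = 3·(7 − 65) mod 19 = 16.
m = m₂ + h·q = 65 + 16·89 = 1489.

1489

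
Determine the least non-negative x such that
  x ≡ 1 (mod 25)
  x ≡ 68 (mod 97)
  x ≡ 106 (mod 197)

Combine the congruences pairwise.
From x ≡ 1 (mod 25) write x = 1 + 25t. Substituting into x ≡ 68 (mod 97) gives 25t ≡ 67 (mod 97), and since 25⁻¹ ≡ 66 (mod 97), t ≡ 57. Hence x ≡ 1 + 25·57 = 1426 (mod 2425).
From x ≡ 1426 (mod 2425) write x = 1426 + 2425t. Substituting into x ≡ 106 (mod 197) gives 2425t ≡ 59 (mod 197), and since 61⁻¹ ≡ 42 (mod 197), t ≡ 114. Hence x ≡ 1426 + 2425·114 = 277876 (mod 477725).

277876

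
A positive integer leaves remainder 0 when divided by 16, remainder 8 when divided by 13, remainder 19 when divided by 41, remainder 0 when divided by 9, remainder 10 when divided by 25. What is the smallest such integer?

The moduli are pairwise coprime; N = 16·13·41·9·25 = 1918800.
N/16 = 119925; 119925 ≡ 5 (mod 16); 5·13 ≡ 1, so inverse 13.
N/13 = 147600; 147600 ≡ 11 (mod 13); 11·6 ≡ 1, so inverse 6.
N/41 = 46800; 46800 ≡ 19 (mod 41); 19·13 ≡ 1, so inverse 13.
N/9 = 213200; 213200 ≡ 8 (mod 9); 8·8 ≡ 1, so inverse 8.
N/25 = 76752; 76752 ≡ 2 (mod 25); 2·13 ≡ 1, so inverse 13.
x ≡ 0·119925·13 + 8·147600·6 + 19·46800·13 + 0·213200·8 + 10·76752·13 = 28622160.
28622160 mod 1918800 = 1758960.

1758960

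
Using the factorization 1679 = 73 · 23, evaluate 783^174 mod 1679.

806

Mod 73: 783 ≡ 53; by Fermat, exponent reduces to 174 mod 72 = 30; 53^30 ≡ 3 (mod 73).
Mod 23: 783 ≡ 1; by Fermat, exponent reduces to 174 mod 22 = 20; 1^20 ≡ 1 (mod 23).
Combine by CRT: x ≡ 3 (mod 73), x ≡ 1 (mod 23) ⇒ x ≡ 806 (mod 1679).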